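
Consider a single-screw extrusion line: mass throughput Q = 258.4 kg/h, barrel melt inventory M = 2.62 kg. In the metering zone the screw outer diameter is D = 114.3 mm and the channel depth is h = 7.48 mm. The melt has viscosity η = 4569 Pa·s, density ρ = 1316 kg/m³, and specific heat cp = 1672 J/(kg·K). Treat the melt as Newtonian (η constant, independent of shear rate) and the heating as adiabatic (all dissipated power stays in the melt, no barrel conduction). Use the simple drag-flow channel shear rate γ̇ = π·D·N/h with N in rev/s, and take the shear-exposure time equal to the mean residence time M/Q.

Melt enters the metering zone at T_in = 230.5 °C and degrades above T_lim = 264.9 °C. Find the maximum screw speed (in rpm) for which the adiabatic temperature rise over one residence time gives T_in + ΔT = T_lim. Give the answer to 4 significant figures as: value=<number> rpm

Convert throughput: Q = 258.4 kg/h = 258.4/3600 = 0.0717778 kg/s
Mean residence time: t_res = M/Q_s = 2.62 kg / 0.0717778 kg/s = 36.5015 s
Convert to metres: D = 0.1143 m, h = 0.00748 m
ΔT_a = T_lim − T_in = 264.9 − 230.5 = 34.4 K
γ̇_max² = ΔT_a·ρ·cp / (η·t_res) = [34.4 × 1316 × 1672] / [4569 × 36.5015] = 453.856 s⁻²
γ̇_max = √453.856 = 21.3039 s⁻¹
N_max = γ̇_max h / (πD) = 21.3039·0.00748/(π·0.1143) = 0.443777 rev/s → ×60 = 26.6266 rpm

value=26.63 rpm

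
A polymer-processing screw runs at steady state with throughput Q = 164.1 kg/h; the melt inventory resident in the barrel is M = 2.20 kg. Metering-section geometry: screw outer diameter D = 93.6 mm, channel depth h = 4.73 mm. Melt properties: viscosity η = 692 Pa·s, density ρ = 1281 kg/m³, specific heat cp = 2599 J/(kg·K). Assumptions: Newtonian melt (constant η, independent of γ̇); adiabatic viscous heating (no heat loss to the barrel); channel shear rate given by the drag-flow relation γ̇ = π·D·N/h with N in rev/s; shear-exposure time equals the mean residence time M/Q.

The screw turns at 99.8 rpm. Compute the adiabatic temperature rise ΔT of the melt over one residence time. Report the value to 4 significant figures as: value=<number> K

Throughput in SI: Q_s = 164.1 kg/h ÷ 3600 s/h = 0.0455833 kg/s
t_res = M / Q_s = 2.20 / 0.0455833 = 48.2633 s
D = 93.6 mm = 0.0936 m;  h = 4.73 mm = 0.00473 m;  N = 99.8 rpm / 60 = 1.66333 rev/s
γ̇ = π·D·N / h = π · 0.0936 · 1.66333 / 0.00473 = 103.406 s⁻¹
ΔT = η·γ̇²·t_res / (ρ·cp) = 692 · (103.406)² · 48.2633 / (1281 · 2599) = 107.264 K

value=107.3 K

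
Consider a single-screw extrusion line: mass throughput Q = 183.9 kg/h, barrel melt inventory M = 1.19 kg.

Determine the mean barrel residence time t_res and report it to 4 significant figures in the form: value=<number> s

Convert throughput: Q = 183.9 kg/h = 183.9/3600 = 0.0510833 kg/s
t_res = M / Q_s = 1.19 / 0.0510833 = 23.2953 s

value=23.30 s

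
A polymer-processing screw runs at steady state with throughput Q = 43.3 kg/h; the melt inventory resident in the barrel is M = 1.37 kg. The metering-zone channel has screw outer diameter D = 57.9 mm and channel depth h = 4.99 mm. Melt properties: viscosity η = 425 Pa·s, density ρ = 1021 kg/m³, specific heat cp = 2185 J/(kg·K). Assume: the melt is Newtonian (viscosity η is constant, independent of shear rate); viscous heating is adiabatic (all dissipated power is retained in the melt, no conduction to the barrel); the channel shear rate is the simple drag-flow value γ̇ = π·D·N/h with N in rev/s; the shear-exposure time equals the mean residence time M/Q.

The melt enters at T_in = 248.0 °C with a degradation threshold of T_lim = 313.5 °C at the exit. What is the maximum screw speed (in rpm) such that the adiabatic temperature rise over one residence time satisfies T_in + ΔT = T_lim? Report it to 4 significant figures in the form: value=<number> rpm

Convert throughput: Q = 43.3 kg/h = 43.3/3600 = 0.0120278 kg/s
t_res = M / Q_s = 1.37 / 0.0120278 = 113.903 s
Convert to metres: D = 0.0579 m, h = 0.00499 m
Allowable rise: ΔT_a = T_lim − T_in = 313.5 − 248.0 = 65.5 K
Invert ΔT = ηγ̇²t_res/(ρcp) for γ̇: γ̇_max² = ΔT_a ρ cp / (η t_res) = 65.5·1021·2185 / (425·113.903) = 3018.52 s⁻²
γ̇_max = √3018.52 = 54.9411 s⁻¹
Solve γ̇ = πDN/h for N: N_max = γ̇_max·h/(π·D) = 54.9411 × 0.00499 / (π × 0.0579) = 1.50719 rev/s = 90.4317 rpm

value=90.43 rpm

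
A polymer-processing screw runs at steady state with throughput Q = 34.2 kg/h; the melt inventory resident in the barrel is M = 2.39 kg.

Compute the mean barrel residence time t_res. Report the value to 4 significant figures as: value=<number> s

value=251.6 s

Q_s = Q / 3600 = 34.2 / 3600 = 0.0095 kg/s
Mean residence time: t_res = M/Q_s = 2.39 kg / 0.0095 kg/s = 251.579 s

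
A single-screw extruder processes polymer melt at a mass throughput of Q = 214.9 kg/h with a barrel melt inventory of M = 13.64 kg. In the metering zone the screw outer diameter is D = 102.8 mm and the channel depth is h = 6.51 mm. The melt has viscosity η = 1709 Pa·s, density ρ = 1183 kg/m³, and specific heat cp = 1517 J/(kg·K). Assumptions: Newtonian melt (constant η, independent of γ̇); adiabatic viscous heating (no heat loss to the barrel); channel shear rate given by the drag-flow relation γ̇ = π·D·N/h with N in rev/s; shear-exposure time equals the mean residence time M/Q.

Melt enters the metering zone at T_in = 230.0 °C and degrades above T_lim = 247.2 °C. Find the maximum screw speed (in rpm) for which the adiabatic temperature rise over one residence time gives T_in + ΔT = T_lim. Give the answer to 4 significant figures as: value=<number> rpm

value=10.75 rpm

Convert throughput: Q = 214.9 kg/h = 214.9/3600 = 0.0596944 kg/s
t_res = M / Q_s = 13.64 / 0.0596944 = 228.497 s
D = 102.8 mm = 0.1028 m;  h = 6.51 mm = 0.00651 m
ΔT_a = T_lim − T_in = 247.2 °C − 230.0 °C = 17.2 K
γ̇_max² = ΔT_a·ρ·cp/(η·t_res) = 17.2·1183·1517/(1709·228.497) = 79.0453 s⁻²
Take the square root: γ̇_max = √(79.0453) = 8.89074 s⁻¹
N_max = γ̇_max·h / (π·D) = 8.89074 · 0.00651 / (π · 0.1028) = 0.179216 rev/s = 10.7529 rpm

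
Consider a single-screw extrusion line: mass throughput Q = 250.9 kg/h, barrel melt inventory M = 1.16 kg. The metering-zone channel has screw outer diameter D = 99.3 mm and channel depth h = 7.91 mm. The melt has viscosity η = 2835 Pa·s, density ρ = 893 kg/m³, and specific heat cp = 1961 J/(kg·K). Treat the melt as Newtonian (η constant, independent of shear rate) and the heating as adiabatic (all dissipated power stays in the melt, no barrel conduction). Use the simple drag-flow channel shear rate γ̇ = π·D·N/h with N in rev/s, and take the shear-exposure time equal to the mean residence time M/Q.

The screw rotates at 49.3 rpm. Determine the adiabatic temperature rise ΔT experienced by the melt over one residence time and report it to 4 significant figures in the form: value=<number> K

value=28.30 K

Convert throughput: Q = 250.9 kg/h = 250.9/3600 = 0.0696944 kg/s
t_res = M / Q_s = 1.16 ÷ 0.0696944 = 16.6441 s
D = 99.3 mm = 0.0993 m;  h = 7.91 mm = 0.00791 m;  N = 49.3 rpm / 60 = 0.821667 rev/s
γ̇ = π D N / h = (π)(0.0993)(0.821667) / 0.00791 = 32.4055 s⁻¹
ΔT = η·γ̇²·t_res / (ρ·cp) = 2835 · (32.4055)² · 16.6441 / (893 · 1961) = 28.2957 K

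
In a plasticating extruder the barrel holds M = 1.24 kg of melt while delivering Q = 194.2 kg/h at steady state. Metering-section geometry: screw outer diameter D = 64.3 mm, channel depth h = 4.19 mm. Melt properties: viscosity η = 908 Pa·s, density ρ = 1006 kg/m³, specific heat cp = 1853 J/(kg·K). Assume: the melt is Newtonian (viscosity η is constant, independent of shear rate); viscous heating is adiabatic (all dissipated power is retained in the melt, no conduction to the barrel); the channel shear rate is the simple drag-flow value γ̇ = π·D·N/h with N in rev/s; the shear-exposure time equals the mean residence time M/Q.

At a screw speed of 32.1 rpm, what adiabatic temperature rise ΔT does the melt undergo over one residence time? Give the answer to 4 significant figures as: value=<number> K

value=7.449 K

Throughput in SI: Q_s = 194.2 kg/h ÷ 3600 s/h = 0.0539444 kg/s
Mean residence time: t_res = M/Q_s = 1.24 kg / 0.0539444 kg/s = 22.9866 s
Geometry in metres: D = 64.3 mm → 0.0643 m, h = 4.19 mm → 0.00419 m; screw speed N = 32.1 rpm = 0.535 rev/s
Shear rate: γ̇ = πDN/h = π·0.0643·0.535/0.00419 = 25.7929 s⁻¹
Adiabatic rise: ΔT = η γ̇² t_res / (ρ cp) = 908·(25.7929)²·22.9866 / (1006·1853) = 7.44884 K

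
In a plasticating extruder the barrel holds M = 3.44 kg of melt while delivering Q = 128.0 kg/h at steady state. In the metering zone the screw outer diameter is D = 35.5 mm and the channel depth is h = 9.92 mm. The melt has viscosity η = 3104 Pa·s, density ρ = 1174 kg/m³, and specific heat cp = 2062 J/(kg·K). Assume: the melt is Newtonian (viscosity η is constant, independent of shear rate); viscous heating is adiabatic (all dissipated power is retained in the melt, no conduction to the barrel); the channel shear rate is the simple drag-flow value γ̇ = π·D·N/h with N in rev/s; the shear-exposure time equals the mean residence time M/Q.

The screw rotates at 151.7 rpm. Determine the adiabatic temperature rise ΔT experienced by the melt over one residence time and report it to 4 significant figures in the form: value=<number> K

Convert throughput: Q = 128.0 kg/h = 128.0/3600 = 0.0355556 kg/s
t_res = M / Q_s = 3.44 ÷ 0.0355556 = 96.75 s
Geometry in metres: D = 35.5 mm → 0.0355 m, h = 9.92 mm → 0.00992 m; screw speed N = 151.7 rpm = 2.52833 rev/s
γ̇ = π D N / h = (π)(0.0355)(2.52833) / 0.00992 = 28.425 s⁻¹
ΔT = η·γ̇²·t_res/(ρ·cp) = [3104 × 28.425² × 96.75] / [1174 × 2062] = 100.235 K

value=100.2 K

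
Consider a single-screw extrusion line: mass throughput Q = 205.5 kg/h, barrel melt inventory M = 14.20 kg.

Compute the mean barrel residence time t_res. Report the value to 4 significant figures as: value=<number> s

Throughput in SI: Q_s = 205.5 kg/h ÷ 3600 s/h = 0.0570833 kg/s
t_res = M / Q_s = 14.20 / 0.0570833 = 248.759 s

value=248.8 s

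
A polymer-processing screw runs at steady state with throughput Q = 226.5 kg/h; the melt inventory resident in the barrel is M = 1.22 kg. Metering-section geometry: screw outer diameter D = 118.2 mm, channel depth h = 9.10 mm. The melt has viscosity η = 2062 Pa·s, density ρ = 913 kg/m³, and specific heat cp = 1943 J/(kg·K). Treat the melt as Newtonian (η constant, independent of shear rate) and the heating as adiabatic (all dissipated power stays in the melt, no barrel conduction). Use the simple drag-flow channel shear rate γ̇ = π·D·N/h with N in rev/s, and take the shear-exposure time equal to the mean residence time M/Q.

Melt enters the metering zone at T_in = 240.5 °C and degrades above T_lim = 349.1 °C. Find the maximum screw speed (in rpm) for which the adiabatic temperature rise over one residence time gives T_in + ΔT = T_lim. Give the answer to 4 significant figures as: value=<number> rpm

Throughput in SI: Q_s = 226.5 kg/h ÷ 3600 s/h = 0.0629167 kg/s
t_res = M / Q_s = 1.22 / 0.0629167 = 19.3907 s
Convert to metres: D = 0.1182 m, h = 0.0091 m
Allowable rise: ΔT_a = T_lim − T_in = 349.1 − 240.5 = 108.6 K
γ̇_max² = ΔT_a·ρ·cp/(η·t_res) = 108.6·913·1943/(2062·19.3907) = 4818.26 s⁻²
γ̇_max = √4818.26 = 69.4137 s⁻¹
Solve γ̇ = πDN/h for N: N_max = γ̇_max·h/(π·D) = 69.4137 × 0.0091 / (π × 0.1182) = 1.70106 rev/s = 102.064 rpm

value=102.1 rpm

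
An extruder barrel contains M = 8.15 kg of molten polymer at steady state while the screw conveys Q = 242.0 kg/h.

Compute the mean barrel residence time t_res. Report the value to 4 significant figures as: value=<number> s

Convert throughput: Q = 242.0 kg/h = 242.0/3600 = 0.0672222 kg/s
t_res = M / Q_s = 8.15 ÷ 0.0672222 = 121.24 s

value=121.2 s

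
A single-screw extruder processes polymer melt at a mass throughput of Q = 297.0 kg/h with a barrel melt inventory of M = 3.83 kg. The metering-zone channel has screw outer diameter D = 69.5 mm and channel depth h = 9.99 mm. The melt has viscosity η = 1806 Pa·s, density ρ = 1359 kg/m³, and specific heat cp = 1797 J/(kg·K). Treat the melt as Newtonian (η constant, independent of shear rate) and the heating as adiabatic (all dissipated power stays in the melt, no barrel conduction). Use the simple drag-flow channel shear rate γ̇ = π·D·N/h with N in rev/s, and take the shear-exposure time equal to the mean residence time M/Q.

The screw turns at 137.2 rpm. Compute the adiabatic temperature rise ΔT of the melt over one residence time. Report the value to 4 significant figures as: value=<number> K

Convert throughput: Q = 297.0 kg/h = 297.0/3600 = 0.0825 kg/s
Mean residence time: t_res = M/Q_s = 3.83 kg / 0.0825 kg/s = 46.4242 s
Convert to SI: D = 0.0695 m, h = 0.00999 m, N = 137.2/60 = 2.28667 rev/s
γ̇ = π D N / h = (π)(0.0695)(2.28667) / 0.00999 = 49.9772 s⁻¹
ΔT = η·γ̇²·t_res/(ρ·cp) = [1806 × 49.9772² × 46.4242] / [1359 × 1797] = 85.751 K

value=85.75 K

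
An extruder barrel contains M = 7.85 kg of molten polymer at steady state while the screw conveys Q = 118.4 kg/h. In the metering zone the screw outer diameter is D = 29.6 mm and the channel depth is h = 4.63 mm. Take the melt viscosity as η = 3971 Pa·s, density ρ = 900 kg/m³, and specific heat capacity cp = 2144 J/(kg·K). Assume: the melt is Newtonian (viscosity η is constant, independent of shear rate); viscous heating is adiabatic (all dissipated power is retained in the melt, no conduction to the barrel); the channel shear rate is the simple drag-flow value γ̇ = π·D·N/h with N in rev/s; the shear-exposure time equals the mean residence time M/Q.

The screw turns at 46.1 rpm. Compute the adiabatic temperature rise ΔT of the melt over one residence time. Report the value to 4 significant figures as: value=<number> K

Convert throughput: Q = 118.4 kg/h = 118.4/3600 = 0.0328889 kg/s
t_res = M / Q_s = 7.85 / 0.0328889 = 238.682 s
D = 29.6 mm = 0.0296 m;  h = 4.63 mm = 0.00463 m;  N = 46.1 rpm / 60 = 0.768333 rev/s
γ̇ = π D N / h = (π)(0.0296)(0.768333) / 0.00463 = 15.4316 s⁻¹
Adiabatic rise: ΔT = η γ̇² t_res / (ρ cp) = 3971·(15.4316)²·238.682 / (900·2144) = 116.97 K

value=117.0 K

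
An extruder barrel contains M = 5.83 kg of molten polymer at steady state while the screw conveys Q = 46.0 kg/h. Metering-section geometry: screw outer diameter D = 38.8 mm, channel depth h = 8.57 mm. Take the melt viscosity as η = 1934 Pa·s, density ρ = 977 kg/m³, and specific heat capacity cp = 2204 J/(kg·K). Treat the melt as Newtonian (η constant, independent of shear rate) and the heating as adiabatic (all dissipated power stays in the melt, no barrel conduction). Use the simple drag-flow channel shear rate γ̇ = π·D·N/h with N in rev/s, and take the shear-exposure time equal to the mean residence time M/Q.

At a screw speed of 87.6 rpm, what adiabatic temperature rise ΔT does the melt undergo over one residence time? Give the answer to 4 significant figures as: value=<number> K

value=176.7 K

Convert throughput: Q = 46.0 kg/h = 46.0/3600 = 0.0127778 kg/s
t_res = M / Q_s = 5.83 ÷ 0.0127778 = 456.261 s
Convert to SI: D = 0.0388 m, h = 0.00857 m, N = 87.6/60 = 1.46 rev/s
γ̇ = π D N / h = (π)(0.0388)(1.46) / 0.00857 = 20.766 s⁻¹
ΔT = η·γ̇²·t_res / (ρ·cp) = 1934 · (20.766)² · 456.261 / (977 · 2204) = 176.714 K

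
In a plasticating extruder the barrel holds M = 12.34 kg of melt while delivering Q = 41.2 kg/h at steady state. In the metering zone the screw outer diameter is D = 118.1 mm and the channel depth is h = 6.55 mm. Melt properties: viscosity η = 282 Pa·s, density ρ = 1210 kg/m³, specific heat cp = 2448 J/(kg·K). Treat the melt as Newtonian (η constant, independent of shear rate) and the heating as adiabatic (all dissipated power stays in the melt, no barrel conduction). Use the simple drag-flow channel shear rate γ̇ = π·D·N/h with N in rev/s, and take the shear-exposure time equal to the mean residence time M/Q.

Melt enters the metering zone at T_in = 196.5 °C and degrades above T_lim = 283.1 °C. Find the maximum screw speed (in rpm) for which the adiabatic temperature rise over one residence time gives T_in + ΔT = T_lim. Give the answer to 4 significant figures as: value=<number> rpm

Throughput in SI: Q_s = 41.2 kg/h ÷ 3600 s/h = 0.0114444 kg/s
t_res = M / Q_s = 12.34 / 0.0114444 = 1078.25 s
D = 118.1 mm = 0.1181 m;  h = 6.55 mm = 0.00655 m
ΔT_a = T_lim − T_in = 283.1 °C − 196.5 °C = 86.6 K
Invert ΔT = ηγ̇²t_res/(ρcp) for γ̇: γ̇_max² = ΔT_a ρ cp / (η t_res) = 86.6·1210·2448 / (282·1078.25) = 843.617 s⁻²
γ̇_max = sqrt(843.617) = 29.0451 s⁻¹
Solve γ̇ = πDN/h for N: N_max = γ̇_max·h/(π·D) = 29.0451 × 0.00655 / (π × 0.1181) = 0.51276 rev/s = 30.7656 rpm

value=30.77 rpm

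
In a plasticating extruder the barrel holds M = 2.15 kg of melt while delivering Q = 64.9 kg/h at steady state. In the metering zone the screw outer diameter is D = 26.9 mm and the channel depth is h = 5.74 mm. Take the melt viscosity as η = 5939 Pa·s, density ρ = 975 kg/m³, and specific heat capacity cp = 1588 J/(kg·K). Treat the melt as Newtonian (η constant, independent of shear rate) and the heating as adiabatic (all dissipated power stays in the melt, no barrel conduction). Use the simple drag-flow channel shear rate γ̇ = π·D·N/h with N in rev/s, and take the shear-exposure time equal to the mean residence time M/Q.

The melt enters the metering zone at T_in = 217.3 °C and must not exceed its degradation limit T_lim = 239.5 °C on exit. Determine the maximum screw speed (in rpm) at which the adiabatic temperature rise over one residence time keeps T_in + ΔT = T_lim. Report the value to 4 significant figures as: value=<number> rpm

value=28.39 rpm

Q_s = Q / 3600 = 64.9 / 3600 = 0.0180278 kg/s
t_res = M / Q_s = 2.15 / 0.0180278 = 119.26 s
Geometry in SI: D = 26.9 mm → 0.0269 m, h = 5.74 mm → 0.00574 m
ΔT_a = T_lim − T_in = 239.5 °C − 217.3 °C = 22.2 K
γ̇_max² = ΔT_a·ρ·cp/(η·t_res) = 22.2·975·1588/(5939·119.26) = 48.5287 s⁻²
Take the square root: γ̇_max = √(48.5287) = 6.96625 s⁻¹
N_max = γ̇_max·h / (π·D) = 6.96625 · 0.00574 / (π · 0.0269) = 0.473161 rev/s = 28.3897 rpm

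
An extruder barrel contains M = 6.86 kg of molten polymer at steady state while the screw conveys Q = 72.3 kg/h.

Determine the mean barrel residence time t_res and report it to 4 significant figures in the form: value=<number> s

Throughput in SI: Q_s = 72.3 kg/h ÷ 3600 s/h = 0.0200833 kg/s
t_res = M / Q_s = 6.86 / 0.0200833 = 341.577 s

value=341.6 s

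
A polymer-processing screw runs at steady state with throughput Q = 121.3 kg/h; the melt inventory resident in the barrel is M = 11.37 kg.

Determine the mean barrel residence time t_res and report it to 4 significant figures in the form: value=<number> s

value=337.4 s

Q_s = Q / 3600 = 121.3 / 3600 = 0.0336944 kg/s
t_res = M / Q_s = 11.37 ÷ 0.0336944 = 337.444 s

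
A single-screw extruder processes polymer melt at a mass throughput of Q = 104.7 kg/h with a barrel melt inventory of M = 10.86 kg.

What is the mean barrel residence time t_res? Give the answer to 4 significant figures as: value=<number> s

value=373.4 s

Throughput in SI: Q_s = 104.7 kg/h ÷ 3600 s/h = 0.0290833 kg/s
t_res = M / Q_s = 10.86 ÷ 0.0290833 = 373.41 s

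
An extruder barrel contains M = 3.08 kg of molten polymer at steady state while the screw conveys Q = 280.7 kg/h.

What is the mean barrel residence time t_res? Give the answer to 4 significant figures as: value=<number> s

Q_s = Q / 3600 = 280.7 / 3600 = 0.0779722 kg/s
t_res = M / Q_s = 3.08 / 0.0779722 = 39.5012 s

value=39.50 s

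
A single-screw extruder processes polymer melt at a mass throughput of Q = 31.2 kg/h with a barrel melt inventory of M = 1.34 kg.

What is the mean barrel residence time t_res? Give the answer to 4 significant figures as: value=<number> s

value=154.6 s

Convert throughput: Q = 31.2 kg/h = 31.2/3600 = 0.00866667 kg/s
Mean residence time: t_res = M/Q_s = 1.34 kg / 0.00866667 kg/s = 154.615 s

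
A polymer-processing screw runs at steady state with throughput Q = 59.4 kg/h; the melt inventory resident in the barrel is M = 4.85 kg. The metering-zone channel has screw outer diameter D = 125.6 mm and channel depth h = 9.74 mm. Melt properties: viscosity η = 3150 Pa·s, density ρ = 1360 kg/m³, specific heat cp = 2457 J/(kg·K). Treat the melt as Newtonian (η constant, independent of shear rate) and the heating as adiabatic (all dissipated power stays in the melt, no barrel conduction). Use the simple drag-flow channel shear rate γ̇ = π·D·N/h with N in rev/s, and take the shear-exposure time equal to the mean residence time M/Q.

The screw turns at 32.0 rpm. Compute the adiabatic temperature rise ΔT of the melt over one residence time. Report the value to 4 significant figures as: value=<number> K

value=129.4 K

Convert throughput: Q = 59.4 kg/h = 59.4/3600 = 0.0165 kg/s
t_res = M / Q_s = 4.85 ÷ 0.0165 = 293.939 s
D = 125.6 mm = 0.1256 m;  h = 9.74 mm = 0.00974 m;  N = 32.0 rpm / 60 = 0.533333 rev/s
Shear rate: γ̇ = πDN/h = π·0.1256·0.533333/0.00974 = 21.6062 s⁻¹
ΔT = η·γ̇²·t_res/(ρ·cp) = [3150 × 21.6062² × 293.939] / [1360 × 2457] = 129.355 K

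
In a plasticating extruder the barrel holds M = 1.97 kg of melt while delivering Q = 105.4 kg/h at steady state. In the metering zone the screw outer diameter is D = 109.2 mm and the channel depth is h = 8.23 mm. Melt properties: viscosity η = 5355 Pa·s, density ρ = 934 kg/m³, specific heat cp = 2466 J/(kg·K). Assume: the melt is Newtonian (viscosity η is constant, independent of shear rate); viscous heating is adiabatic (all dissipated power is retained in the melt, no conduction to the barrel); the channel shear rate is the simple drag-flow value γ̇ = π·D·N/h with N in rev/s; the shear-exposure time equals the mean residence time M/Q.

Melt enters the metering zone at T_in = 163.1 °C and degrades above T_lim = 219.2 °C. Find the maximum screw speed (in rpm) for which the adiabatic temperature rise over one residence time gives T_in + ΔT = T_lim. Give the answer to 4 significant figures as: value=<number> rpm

Convert throughput: Q = 105.4 kg/h = 105.4/3600 = 0.0292778 kg/s
t_res = M / Q_s = 1.97 ÷ 0.0292778 = 67.2865 s
Convert to metres: D = 0.1092 m, h = 0.00823 m
ΔT_a = T_lim − T_in = 219.2 − 163.1 = 56.1 K
γ̇_max² = ΔT_a·ρ·cp / (η·t_res) = [56.1 × 934 × 2466] / [5355 × 67.2865] = 358.604 s⁻²
γ̇_max = √358.604 = 18.9368 s⁻¹
Solve γ̇ = πDN/h for N: N_max = γ̇_max·h/(π·D) = 18.9368 × 0.00823 / (π × 0.1092) = 0.454292 rev/s = 27.2575 rpm

value=27.26 rpm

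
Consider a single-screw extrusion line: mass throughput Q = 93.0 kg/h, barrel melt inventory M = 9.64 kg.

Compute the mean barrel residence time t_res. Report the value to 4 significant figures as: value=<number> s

Q_s = Q / 3600 = 93.0 / 3600 = 0.0258333 kg/s
t_res = M / Q_s = 9.64 / 0.0258333 = 373.161 s

value=373.2 s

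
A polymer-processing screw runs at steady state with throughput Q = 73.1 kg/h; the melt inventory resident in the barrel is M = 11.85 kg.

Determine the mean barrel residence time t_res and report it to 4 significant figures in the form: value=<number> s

value=583.6 s

Throughput in SI: Q_s = 73.1 kg/h ÷ 3600 s/h = 0.0203056 kg/s
t_res = M / Q_s = 11.85 / 0.0203056 = 583.584 s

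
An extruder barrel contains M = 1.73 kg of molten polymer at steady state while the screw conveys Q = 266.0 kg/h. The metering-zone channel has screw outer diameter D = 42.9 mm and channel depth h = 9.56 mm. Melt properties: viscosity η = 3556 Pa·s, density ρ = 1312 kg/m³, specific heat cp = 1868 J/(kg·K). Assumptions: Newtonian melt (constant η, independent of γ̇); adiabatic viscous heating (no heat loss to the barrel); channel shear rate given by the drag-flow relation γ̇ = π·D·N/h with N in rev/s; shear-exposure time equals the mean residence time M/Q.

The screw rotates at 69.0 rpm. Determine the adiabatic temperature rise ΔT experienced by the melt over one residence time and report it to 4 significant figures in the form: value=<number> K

Q_s = Q / 3600 = 266.0 / 3600 = 0.0738889 kg/s
t_res = M / Q_s = 1.73 / 0.0738889 = 23.4135 s
Convert to SI: D = 0.0429 m, h = 0.00956 m, N = 69.0/60 = 1.15 rev/s
γ̇ = π D N / h = (π)(0.0429)(1.15) / 0.00956 = 16.2124 s⁻¹
ΔT = η·γ̇²·t_res / (ρ·cp) = 3556 · (16.2124)² · 23.4135 / (1312 · 1868) = 8.92919 K

value=8.929 K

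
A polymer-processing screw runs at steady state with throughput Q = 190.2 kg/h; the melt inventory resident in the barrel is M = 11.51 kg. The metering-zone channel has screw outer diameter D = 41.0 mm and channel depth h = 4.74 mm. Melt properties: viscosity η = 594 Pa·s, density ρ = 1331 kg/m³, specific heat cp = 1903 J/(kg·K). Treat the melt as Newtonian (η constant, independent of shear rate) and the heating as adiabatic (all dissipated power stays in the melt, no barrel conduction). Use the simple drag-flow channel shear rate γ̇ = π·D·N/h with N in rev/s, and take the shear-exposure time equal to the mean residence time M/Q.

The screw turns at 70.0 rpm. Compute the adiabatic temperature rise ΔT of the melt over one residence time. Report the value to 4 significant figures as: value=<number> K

Throughput in SI: Q_s = 190.2 kg/h ÷ 3600 s/h = 0.0528333 kg/s
Mean residence time: t_res = M/Q_s = 11.51 kg / 0.0528333 kg/s = 217.855 s
Convert to SI: D = 0.041 m, h = 0.00474 m, N = 70.0/60 = 1.16667 rev/s
γ̇ = π D N / h = (π)(0.041)(1.16667) / 0.00474 = 31.7031 s⁻¹
Adiabatic rise: ΔT = η γ̇² t_res / (ρ cp) = 594·(31.7031)²·217.855 / (1331·1903) = 51.3501 K

value=51.35 K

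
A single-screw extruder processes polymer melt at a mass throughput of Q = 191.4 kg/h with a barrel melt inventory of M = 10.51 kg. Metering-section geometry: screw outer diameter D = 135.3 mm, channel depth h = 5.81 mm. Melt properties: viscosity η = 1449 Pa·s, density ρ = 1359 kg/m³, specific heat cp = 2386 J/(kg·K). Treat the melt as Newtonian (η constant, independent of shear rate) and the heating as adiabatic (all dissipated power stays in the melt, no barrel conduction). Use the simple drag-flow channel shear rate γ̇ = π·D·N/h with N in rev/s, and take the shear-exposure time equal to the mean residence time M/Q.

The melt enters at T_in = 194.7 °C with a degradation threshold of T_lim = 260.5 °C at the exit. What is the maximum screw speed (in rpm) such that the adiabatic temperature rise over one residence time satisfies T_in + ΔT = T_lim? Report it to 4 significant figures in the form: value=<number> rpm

Throughput in SI: Q_s = 191.4 kg/h ÷ 3600 s/h = 0.0531667 kg/s
Mean residence time: t_res = M/Q_s = 10.51 kg / 0.0531667 kg/s = 197.68 s
Geometry in SI: D = 135.3 mm → 0.1353 m, h = 5.81 mm → 0.00581 m
ΔT_a = T_lim − T_in = 260.5 − 194.7 = 65.8 K
γ̇_max² = ΔT_a·ρ·cp / (η·t_res) = [65.8 × 1359 × 2386] / [1449 × 197.68] = 744.876 s⁻²
γ̇_max = √744.876 = 27.2924 s⁻¹
Solve γ̇ = πDN/h for N: N_max = γ̇_max·h/(π·D) = 27.2924 × 0.00581 / (π × 0.1353) = 0.373053 rev/s = 22.3832 rpm

value=22.38 rpm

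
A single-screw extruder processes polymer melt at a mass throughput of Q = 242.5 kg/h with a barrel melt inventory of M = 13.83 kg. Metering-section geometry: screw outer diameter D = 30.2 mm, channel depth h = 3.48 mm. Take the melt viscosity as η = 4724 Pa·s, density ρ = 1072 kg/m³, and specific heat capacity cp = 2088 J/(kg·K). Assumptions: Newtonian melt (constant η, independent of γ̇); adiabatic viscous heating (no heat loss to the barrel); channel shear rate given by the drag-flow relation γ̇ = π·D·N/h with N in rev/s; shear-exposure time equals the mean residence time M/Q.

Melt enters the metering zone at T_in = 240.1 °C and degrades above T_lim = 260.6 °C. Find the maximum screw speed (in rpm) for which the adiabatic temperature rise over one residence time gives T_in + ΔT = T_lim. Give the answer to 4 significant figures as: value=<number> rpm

value=15.14 rpm

Q_s = Q / 3600 = 242.5 / 3600 = 0.0673611 kg/s
t_res = M / Q_s = 13.83 / 0.0673611 = 205.311 s
Convert to metres: D = 0.0302 m, h = 0.00348 m
Allowable rise: ΔT_a = T_lim − T_in = 260.6 − 240.1 = 20.5 K
γ̇_max² = ΔT_a·ρ·cp / (η·t_res) = [20.5 × 1072 × 2088] / [4724 × 205.311] = 47.3104 s⁻²
Take the square root: γ̇_max = √(47.3104) = 6.87825 s⁻¹
N_max = γ̇_max h / (πD) = 6.87825·0.00348/(π·0.0302) = 0.25229 rev/s → ×60 = 15.1374 rpm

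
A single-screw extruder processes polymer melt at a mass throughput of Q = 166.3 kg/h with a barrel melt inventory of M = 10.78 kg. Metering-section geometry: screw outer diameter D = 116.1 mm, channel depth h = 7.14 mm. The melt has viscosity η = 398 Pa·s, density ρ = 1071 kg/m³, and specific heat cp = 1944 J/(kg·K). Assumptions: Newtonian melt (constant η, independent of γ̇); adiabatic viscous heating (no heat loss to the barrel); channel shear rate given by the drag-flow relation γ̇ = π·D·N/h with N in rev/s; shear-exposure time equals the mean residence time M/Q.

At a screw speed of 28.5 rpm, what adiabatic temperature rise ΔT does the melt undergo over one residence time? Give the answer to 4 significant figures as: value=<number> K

value=26.27 K

Throughput in SI: Q_s = 166.3 kg/h ÷ 3600 s/h = 0.0461944 kg/s
t_res = M / Q_s = 10.78 / 0.0461944 = 233.361 s
D = 116.1 mm = 0.1161 m;  h = 7.14 mm = 0.00714 m;  N = 28.5 rpm / 60 = 0.475 rev/s
γ̇ = π D N / h = (π)(0.1161)(0.475) / 0.00714 = 24.2648 s⁻¹
ΔT = η·γ̇²·t_res/(ρ·cp) = [398 × 24.2648² × 233.361] / [1071 × 1944] = 26.2652 K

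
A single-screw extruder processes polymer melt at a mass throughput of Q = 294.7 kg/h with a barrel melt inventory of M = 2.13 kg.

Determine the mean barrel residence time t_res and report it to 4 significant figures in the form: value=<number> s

value=26.02 s

Q_s = Q / 3600 = 294.7 / 3600 = 0.0818611 kg/s
t_res = M / Q_s = 2.13 / 0.0818611 = 26.0197 s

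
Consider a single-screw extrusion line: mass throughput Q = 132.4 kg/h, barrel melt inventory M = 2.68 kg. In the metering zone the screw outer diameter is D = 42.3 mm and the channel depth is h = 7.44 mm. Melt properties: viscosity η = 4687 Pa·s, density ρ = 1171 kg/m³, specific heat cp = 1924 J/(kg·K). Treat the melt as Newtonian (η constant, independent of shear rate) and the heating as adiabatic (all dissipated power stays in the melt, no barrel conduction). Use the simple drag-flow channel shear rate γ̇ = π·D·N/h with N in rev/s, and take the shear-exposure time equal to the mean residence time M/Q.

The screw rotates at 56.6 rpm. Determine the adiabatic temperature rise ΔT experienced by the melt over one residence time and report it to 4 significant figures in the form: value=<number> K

value=43.04 K

Q_s = Q / 3600 = 132.4 / 3600 = 0.0367778 kg/s
t_res = M / Q_s = 2.68 / 0.0367778 = 72.8701 s
D = 42.3 mm = 0.0423 m;  h = 7.44 mm = 0.00744 m;  N = 56.6 rpm / 60 = 0.943333 rev/s
Shear rate: γ̇ = πDN/h = π·0.0423·0.943333/0.00744 = 16.8493 s⁻¹
ΔT = η·γ̇²·t_res / (ρ·cp) = 4687 · (16.8493)² · 72.8701 / (1171 · 1924) = 43.0375 K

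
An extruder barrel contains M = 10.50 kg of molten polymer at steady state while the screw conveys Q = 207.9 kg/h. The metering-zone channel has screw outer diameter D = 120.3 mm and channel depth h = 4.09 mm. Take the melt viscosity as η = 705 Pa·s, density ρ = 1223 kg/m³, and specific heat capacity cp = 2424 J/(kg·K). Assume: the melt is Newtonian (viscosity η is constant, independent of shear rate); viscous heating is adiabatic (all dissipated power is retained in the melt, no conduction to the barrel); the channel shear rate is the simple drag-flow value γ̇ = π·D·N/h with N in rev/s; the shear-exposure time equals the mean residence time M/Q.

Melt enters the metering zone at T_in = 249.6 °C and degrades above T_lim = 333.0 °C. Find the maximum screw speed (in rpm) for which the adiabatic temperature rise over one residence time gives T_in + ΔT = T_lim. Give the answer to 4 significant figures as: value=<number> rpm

value=28.52 rpm

Q_s = Q / 3600 = 207.9 / 3600 = 0.05775 kg/s
Mean residence time: t_res = M/Q_s = 10.50 kg / 0.05775 kg/s = 181.818 s
D = 120.3 mm = 0.1203 m;  h = 4.09 mm = 0.00409 m
ΔT_a = T_lim − T_in = 333.0 °C − 249.6 °C = 83.4 K
γ̇_max² = ΔT_a·ρ·cp / (η·t_res) = [83.4 × 1223 × 2424] / [705 × 181.818] = 1928.85 s⁻²
γ̇_max = sqrt(1928.85) = 43.9187 s⁻¹
N_max = γ̇_max h / (πD) = 43.9187·0.00409/(π·0.1203) = 0.475288 rev/s → ×60 = 28.5173 rpm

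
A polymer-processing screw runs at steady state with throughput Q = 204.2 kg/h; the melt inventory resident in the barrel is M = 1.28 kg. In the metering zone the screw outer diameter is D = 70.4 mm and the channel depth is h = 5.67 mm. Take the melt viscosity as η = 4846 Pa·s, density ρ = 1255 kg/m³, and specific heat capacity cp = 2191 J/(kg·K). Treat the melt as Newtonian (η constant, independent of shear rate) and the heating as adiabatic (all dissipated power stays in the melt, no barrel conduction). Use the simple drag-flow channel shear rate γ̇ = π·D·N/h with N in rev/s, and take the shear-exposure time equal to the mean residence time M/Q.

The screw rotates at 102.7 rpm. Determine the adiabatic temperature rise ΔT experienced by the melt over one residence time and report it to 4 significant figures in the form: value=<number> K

Throughput in SI: Q_s = 204.2 kg/h ÷ 3600 s/h = 0.0567222 kg/s
Mean residence time: t_res = M/Q_s = 1.28 kg / 0.0567222 kg/s = 22.5661 s
Convert to SI: D = 0.0704 m, h = 0.00567 m, N = 102.7/60 = 1.71167 rev/s
Shear rate: γ̇ = πDN/h = π·0.0704·1.71167/0.00567 = 66.7665 s⁻¹
Adiabatic rise: ΔT = η γ̇² t_res / (ρ cp) = 4846·(66.7665)²·22.5661 / (1255·2191) = 177.285 K

value=177.3 K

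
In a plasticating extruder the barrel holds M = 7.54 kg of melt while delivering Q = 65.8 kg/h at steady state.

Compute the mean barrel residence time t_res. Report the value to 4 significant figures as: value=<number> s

Throughput in SI: Q_s = 65.8 kg/h ÷ 3600 s/h = 0.0182778 kg/s
t_res = M / Q_s = 7.54 / 0.0182778 = 412.523 s

value=412.5 s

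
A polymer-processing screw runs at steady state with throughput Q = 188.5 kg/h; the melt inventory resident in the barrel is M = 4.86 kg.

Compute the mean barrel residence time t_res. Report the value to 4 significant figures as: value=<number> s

value=92.82 s

Q_s = Q / 3600 = 188.5 / 3600 = 0.0523611 kg/s
t_res = M / Q_s = 4.86 / 0.0523611 = 92.817 s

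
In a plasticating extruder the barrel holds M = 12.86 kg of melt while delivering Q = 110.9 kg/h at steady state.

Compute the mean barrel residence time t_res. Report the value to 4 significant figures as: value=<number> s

value=417.5 s

Q_s = Q / 3600 = 110.9 / 3600 = 0.0308056 kg/s
Mean residence time: t_res = M/Q_s = 12.86 kg / 0.0308056 kg/s = 417.457 s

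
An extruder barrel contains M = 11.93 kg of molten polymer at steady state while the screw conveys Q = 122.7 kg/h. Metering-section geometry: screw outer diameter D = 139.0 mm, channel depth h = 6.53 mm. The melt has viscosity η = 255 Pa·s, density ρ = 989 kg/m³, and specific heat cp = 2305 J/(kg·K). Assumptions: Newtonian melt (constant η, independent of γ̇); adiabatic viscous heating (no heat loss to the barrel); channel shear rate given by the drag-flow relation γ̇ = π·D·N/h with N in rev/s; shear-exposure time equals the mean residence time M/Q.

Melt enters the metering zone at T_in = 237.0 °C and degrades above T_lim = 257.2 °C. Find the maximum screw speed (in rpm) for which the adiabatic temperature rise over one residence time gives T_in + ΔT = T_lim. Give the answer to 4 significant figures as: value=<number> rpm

Convert throughput: Q = 122.7 kg/h = 122.7/3600 = 0.0340833 kg/s
t_res = M / Q_s = 11.93 / 0.0340833 = 350.024 s
Convert to metres: D = 0.139 m, h = 0.00653 m
ΔT_a = T_lim − T_in = 257.2 − 237.0 = 20.2 K
Invert ΔT = ηγ̇²t_res/(ρcp) for γ̇: γ̇_max² = ΔT_a ρ cp / (η t_res) = 20.2·989·2305 / (255·350.024) = 515.917 s⁻²
Take the square root: γ̇_max = √(515.917) = 22.7138 s⁻¹
Solve γ̇ = πDN/h for N: N_max = γ̇_max·h/(π·D) = 22.7138 × 0.00653 / (π × 0.139) = 0.339655 rev/s = 20.3793 rpm

value=20.38 rpm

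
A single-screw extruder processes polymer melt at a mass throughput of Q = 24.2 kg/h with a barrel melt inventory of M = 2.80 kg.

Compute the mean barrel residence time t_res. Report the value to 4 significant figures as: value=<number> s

value=416.5 s

Throughput in SI: Q_s = 24.2 kg/h ÷ 3600 s/h = 0.00672222 kg/s
t_res = M / Q_s = 2.80 ÷ 0.00672222 = 416.529 s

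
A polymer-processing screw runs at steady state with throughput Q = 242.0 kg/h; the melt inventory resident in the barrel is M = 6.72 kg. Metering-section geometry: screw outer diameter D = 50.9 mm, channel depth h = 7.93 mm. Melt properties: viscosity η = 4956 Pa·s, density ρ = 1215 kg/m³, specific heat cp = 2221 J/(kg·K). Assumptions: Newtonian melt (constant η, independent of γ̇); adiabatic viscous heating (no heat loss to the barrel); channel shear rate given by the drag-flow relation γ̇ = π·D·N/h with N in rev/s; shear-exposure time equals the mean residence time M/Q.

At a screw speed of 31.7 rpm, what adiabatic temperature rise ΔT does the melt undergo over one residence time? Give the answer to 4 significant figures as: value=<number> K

Throughput in SI: Q_s = 242.0 kg/h ÷ 3600 s/h = 0.0672222 kg/s
t_res = M / Q_s = 6.72 / 0.0672222 = 99.9669 s
D = 50.9 mm = 0.0509 m;  h = 7.93 mm = 0.00793 m;  N = 31.7 rpm / 60 = 0.528333 rev/s
γ̇ = π·D·N / h = π · 0.0509 · 0.528333 / 0.00793 = 10.6537 s⁻¹
ΔT = η·γ̇²·t_res / (ρ·cp) = 4956 · (10.6537)² · 99.9669 / (1215 · 2221) = 20.8386 K

value=20.84 K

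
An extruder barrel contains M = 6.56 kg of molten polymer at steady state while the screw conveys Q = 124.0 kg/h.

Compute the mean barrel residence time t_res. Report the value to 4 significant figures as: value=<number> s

Convert throughput: Q = 124.0 kg/h = 124.0/3600 = 0.0344444 kg/s
Mean residence time: t_res = M/Q_s = 6.56 kg / 0.0344444 kg/s = 190.452 s

value=190.5 s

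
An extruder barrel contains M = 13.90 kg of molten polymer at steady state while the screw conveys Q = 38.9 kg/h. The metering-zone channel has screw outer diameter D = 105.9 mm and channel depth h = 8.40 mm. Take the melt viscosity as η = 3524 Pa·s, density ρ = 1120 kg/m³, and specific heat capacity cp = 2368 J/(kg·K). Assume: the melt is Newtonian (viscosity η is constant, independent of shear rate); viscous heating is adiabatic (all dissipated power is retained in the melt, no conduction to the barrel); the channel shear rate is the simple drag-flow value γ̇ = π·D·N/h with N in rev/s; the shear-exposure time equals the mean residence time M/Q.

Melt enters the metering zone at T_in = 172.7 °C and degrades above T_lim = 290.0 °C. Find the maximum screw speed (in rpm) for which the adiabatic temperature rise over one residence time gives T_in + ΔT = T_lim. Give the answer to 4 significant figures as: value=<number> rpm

Throughput in SI: Q_s = 38.9 kg/h ÷ 3600 s/h = 0.0108056 kg/s
t_res = M / Q_s = 13.90 ÷ 0.0108056 = 1286.38 s
Convert to metres: D = 0.1059 m, h = 0.0084 m
Allowable rise: ΔT_a = T_lim − T_in = 290.0 − 172.7 = 117.3 K
Invert ΔT = ηγ̇²t_res/(ρcp) for γ̇: γ̇_max² = ΔT_a ρ cp / (η t_res) = 117.3·1120·2368 / (3524·1286.38) = 68.6269 s⁻²
Take the square root: γ̇_max = √(68.6269) = 8.28413 s⁻¹
Solve γ̇ = πDN/h for N: N_max = γ̇_max·h/(π·D) = 8.28413 × 0.0084 / (π × 0.1059) = 0.209161 rev/s = 12.5497 rpm

value=12.55 rpm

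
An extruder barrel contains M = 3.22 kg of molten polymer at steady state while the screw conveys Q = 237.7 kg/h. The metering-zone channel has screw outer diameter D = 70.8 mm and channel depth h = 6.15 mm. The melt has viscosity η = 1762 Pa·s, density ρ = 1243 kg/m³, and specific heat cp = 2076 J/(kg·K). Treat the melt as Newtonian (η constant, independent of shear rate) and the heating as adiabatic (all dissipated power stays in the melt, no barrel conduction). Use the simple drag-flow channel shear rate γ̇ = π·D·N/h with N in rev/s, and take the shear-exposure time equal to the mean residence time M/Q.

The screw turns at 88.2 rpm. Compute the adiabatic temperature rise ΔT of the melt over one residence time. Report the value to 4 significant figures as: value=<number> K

value=94.12 K

Convert throughput: Q = 237.7 kg/h = 237.7/3600 = 0.0660278 kg/s
t_res = M / Q_s = 3.22 / 0.0660278 = 48.7674 s
Convert to SI: D = 0.0708 m, h = 0.00615 m, N = 88.2/60 = 1.47 rev/s
Shear rate: γ̇ = πDN/h = π·0.0708·1.47/0.00615 = 53.1649 s⁻¹
ΔT = η·γ̇²·t_res/(ρ·cp) = [1762 × 53.1649² × 48.7674] / [1243 × 2076] = 94.1212 K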